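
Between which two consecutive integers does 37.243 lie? 37 and 38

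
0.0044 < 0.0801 True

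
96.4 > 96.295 True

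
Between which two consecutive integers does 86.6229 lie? 86 and 87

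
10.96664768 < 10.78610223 False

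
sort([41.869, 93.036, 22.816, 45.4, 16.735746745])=[16.735746745, 22.816, 41.869, 45.4, 93.036]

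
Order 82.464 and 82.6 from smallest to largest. 82.464, 82.6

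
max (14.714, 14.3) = 14.714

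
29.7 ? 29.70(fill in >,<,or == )==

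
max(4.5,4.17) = 4.5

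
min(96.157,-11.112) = -11.112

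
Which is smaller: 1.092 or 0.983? 0.983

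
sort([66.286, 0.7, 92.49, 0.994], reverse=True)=[92.49, 66.286, 0.994, 0.7]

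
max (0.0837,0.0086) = 0.0837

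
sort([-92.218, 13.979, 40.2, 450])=[-92.218, 13.979, 40.2, 450]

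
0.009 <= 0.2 True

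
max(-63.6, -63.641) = -63.6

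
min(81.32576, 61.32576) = 61.32576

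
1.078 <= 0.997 False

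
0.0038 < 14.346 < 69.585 True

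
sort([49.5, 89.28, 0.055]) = [0.055, 49.5, 89.28]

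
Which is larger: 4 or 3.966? 4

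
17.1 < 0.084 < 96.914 False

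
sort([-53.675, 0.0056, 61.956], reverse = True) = [61.956, 0.0056, -53.675]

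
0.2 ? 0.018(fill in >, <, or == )>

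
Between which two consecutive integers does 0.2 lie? 0 and 1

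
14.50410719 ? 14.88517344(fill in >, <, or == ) <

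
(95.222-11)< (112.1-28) False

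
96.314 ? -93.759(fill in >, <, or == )>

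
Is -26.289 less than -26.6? No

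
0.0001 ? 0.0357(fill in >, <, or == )<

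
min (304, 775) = 304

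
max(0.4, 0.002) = 0.4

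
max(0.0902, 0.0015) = 0.0902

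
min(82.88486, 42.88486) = 42.88486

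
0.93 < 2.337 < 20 True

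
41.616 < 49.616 True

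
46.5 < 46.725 True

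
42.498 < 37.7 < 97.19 False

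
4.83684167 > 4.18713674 True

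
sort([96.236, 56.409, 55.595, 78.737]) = [55.595, 56.409, 78.737, 96.236]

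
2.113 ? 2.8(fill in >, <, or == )<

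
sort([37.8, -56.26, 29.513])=[-56.26, 29.513, 37.8]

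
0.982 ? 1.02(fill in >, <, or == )<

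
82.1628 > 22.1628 True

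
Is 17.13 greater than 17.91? No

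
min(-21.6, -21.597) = -21.6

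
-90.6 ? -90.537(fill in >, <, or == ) <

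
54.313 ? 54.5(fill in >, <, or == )<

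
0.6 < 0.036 False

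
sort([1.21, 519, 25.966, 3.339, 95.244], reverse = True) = [519, 95.244, 25.966, 3.339, 1.21]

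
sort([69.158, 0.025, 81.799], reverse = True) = [81.799, 69.158, 0.025]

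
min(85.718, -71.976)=-71.976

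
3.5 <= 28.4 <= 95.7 True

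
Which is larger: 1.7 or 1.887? 1.887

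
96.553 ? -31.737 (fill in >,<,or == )>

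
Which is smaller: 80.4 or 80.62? 80.4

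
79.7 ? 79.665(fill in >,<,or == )>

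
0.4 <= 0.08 False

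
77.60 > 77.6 False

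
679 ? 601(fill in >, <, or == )>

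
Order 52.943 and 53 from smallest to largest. 52.943,53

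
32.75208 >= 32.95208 False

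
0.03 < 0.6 True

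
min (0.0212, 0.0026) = 0.0026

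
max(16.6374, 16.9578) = 16.9578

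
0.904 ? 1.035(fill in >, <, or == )<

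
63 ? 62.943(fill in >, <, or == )>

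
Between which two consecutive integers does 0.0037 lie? 0 and 1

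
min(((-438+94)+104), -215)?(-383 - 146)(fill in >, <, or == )>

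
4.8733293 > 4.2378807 True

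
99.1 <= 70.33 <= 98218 False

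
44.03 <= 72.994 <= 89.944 True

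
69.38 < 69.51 True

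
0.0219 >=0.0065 True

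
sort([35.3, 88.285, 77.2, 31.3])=[31.3, 35.3, 77.2, 88.285]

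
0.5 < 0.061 False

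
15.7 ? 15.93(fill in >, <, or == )<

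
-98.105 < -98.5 False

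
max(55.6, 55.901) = 55.901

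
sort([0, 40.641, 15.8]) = [0, 15.8, 40.641]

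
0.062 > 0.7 False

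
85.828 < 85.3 False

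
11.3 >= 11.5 False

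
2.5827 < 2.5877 True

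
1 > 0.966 True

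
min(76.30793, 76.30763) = 76.30763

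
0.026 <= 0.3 True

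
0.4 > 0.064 True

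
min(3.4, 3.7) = 3.4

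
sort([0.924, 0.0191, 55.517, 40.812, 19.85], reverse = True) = [55.517, 40.812, 19.85, 0.924, 0.0191]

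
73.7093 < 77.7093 True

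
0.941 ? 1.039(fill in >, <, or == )<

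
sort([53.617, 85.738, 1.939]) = [1.939, 53.617, 85.738]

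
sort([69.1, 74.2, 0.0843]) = [0.0843, 69.1, 74.2]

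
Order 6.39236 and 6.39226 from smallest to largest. 6.39226, 6.39236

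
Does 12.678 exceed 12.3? Yes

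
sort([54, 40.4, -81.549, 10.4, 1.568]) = [-81.549, 1.568, 10.4, 40.4, 54]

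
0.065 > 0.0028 True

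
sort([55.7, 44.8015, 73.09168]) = [44.8015, 55.7, 73.09168]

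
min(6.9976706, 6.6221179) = 6.6221179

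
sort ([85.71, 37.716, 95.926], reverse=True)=[95.926, 85.71, 37.716]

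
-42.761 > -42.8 True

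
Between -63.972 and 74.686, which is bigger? 74.686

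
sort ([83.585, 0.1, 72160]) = [0.1, 83.585, 72160]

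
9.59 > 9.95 False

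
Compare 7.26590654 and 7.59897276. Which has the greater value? 7.59897276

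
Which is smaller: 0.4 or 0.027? 0.027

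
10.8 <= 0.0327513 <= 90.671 False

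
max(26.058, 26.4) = 26.4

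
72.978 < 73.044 True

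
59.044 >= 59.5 False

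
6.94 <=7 True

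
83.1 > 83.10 False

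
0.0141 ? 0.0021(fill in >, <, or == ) >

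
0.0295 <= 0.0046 False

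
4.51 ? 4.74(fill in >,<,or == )<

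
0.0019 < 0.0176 True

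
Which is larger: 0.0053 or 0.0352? 0.0352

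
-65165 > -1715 False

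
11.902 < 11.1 False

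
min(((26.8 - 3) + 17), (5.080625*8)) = 40.645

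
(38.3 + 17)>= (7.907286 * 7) False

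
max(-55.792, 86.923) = 86.923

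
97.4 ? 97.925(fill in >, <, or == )<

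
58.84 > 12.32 True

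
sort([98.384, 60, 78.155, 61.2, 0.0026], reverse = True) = [98.384, 78.155, 61.2, 60, 0.0026]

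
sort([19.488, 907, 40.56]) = [19.488, 40.56, 907]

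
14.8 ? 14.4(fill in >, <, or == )>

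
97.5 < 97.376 False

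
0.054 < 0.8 True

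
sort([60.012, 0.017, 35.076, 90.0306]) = [0.017, 35.076, 60.012, 90.0306]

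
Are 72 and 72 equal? Yes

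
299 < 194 False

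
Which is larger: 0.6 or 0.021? 0.6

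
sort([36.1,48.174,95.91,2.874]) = [2.874,36.1,48.174,95.91]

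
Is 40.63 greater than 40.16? Yes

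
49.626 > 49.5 True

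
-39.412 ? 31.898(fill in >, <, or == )<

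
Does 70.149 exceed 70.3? No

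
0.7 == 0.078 False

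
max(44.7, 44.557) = 44.7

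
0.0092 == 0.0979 False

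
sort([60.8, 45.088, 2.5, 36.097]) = [2.5, 36.097, 45.088, 60.8]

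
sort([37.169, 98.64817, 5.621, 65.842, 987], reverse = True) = [987, 98.64817, 65.842, 37.169, 5.621]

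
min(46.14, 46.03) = 46.03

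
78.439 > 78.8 False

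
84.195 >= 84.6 False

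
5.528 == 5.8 False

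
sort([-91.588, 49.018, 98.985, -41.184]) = [-91.588, -41.184, 49.018, 98.985]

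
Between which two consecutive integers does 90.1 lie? 90 and 91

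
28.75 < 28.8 True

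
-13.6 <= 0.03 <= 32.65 True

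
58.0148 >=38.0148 True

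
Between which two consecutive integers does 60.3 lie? 60 and 61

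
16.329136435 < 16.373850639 True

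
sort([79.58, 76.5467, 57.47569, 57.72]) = [57.47569, 57.72, 76.5467, 79.58]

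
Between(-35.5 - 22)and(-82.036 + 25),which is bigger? (-82.036 + 25)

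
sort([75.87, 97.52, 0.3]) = [0.3, 75.87, 97.52]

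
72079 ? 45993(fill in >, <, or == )>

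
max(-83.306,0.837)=0.837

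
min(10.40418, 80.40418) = 10.40418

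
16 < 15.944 False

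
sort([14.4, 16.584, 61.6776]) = [14.4, 16.584, 61.6776]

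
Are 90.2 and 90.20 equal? Yes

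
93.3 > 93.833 False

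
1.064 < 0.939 False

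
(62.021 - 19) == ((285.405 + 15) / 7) False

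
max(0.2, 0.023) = 0.2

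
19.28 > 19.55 False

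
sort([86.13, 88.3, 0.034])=[0.034, 86.13, 88.3]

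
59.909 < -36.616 False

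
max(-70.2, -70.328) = -70.2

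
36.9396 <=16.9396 False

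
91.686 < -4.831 False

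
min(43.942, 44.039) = 43.942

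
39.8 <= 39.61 False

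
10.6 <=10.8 True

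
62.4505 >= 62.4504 True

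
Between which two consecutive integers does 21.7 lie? 21 and 22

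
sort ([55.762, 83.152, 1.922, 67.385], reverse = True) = [83.152, 67.385, 55.762, 1.922]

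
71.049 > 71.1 False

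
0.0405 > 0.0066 True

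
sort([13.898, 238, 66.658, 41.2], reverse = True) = [238, 66.658, 41.2, 13.898]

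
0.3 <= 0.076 False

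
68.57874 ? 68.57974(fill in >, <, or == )<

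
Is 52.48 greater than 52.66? No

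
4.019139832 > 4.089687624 False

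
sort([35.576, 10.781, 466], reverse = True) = [466, 35.576, 10.781]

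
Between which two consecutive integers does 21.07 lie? 21 and 22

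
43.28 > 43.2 True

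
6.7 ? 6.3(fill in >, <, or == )>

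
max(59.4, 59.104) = 59.4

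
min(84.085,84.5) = 84.085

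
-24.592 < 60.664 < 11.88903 False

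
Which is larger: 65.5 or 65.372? 65.5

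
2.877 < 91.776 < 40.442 False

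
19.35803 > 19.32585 True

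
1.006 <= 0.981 False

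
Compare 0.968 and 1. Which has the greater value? 1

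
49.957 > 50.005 False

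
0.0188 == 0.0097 False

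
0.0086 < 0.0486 True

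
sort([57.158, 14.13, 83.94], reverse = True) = [83.94, 57.158, 14.13]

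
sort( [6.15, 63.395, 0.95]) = [0.95, 6.15, 63.395]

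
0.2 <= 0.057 False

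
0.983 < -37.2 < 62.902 False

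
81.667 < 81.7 True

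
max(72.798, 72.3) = 72.798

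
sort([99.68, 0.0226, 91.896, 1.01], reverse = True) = [99.68, 91.896, 1.01, 0.0226]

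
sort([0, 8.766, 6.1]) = [0, 6.1, 8.766]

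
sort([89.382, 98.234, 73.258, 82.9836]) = [73.258, 82.9836, 89.382, 98.234]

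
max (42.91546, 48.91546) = 48.91546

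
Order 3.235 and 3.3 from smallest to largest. 3.235, 3.3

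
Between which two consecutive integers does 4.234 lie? 4 and 5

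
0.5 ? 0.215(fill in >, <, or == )>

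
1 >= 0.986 True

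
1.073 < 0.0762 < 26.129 False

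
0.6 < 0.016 False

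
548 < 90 False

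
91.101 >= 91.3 False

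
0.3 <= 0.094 False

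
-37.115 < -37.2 False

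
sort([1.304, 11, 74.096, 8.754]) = [1.304, 8.754, 11, 74.096]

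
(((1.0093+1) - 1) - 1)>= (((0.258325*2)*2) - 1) False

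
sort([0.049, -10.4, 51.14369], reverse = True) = [51.14369, 0.049, -10.4]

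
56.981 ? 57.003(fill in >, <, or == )<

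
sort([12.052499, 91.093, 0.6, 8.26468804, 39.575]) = [0.6, 8.26468804, 12.052499, 39.575, 91.093]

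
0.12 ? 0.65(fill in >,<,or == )<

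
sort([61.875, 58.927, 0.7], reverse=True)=[61.875, 58.927, 0.7]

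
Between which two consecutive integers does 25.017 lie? 25 and 26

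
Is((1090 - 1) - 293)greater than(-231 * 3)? Yes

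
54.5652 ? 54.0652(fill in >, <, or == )>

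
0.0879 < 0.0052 False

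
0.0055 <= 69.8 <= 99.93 True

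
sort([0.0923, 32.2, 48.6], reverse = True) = [48.6, 32.2, 0.0923]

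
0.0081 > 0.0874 False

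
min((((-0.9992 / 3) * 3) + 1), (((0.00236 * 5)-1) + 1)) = 0.0008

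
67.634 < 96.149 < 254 True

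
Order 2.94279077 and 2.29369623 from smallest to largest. 2.29369623, 2.94279077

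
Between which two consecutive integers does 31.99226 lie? 31 and 32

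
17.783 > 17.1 True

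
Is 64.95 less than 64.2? No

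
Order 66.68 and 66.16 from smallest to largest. 66.16, 66.68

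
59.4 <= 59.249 False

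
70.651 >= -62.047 True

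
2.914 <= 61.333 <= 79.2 True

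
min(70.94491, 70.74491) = 70.74491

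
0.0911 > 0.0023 True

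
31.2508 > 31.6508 False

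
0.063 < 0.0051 False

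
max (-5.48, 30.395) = 30.395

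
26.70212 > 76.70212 False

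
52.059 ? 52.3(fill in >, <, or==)<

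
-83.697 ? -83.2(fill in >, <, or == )<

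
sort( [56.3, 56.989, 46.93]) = [46.93, 56.3, 56.989]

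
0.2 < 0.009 False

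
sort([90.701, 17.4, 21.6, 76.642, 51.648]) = [17.4, 21.6, 51.648, 76.642, 90.701]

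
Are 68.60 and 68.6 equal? Yes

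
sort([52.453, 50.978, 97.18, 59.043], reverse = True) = [97.18, 59.043, 52.453, 50.978]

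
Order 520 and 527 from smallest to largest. 520, 527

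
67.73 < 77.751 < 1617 True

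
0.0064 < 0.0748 True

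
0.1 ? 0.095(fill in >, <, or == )>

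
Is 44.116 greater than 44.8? No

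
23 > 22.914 True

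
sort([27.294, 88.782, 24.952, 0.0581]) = [0.0581, 24.952, 27.294, 88.782]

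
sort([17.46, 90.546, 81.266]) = [17.46, 81.266, 90.546]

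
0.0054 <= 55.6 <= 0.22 False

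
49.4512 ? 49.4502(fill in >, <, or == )>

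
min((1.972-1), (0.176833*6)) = 0.972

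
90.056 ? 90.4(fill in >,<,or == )<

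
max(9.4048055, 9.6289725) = 9.6289725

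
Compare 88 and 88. They are equal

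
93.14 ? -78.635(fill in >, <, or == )>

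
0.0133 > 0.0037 True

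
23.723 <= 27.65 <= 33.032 True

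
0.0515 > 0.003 True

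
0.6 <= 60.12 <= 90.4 True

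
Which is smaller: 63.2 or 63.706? 63.2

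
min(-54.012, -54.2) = -54.2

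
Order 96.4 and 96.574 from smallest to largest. 96.4, 96.574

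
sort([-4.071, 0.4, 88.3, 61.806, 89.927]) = [-4.071, 0.4, 61.806, 88.3, 89.927]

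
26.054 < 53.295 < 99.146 True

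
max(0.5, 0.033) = 0.5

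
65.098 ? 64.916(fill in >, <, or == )>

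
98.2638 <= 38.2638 False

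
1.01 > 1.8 False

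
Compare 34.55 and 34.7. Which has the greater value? 34.7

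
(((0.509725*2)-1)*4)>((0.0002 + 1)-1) True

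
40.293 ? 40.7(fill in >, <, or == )<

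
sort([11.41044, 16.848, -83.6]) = [-83.6, 11.41044, 16.848]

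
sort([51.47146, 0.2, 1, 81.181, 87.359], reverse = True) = [87.359, 81.181, 51.47146, 1, 0.2]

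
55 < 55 False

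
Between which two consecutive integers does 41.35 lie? 41 and 42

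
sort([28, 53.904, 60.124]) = [28, 53.904, 60.124]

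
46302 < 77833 True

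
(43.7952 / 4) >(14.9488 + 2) False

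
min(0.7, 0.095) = 0.095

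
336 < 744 True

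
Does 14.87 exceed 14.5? Yes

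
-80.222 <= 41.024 True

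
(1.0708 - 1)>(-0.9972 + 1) True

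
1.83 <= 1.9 True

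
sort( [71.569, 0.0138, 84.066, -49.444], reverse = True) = [84.066, 71.569, 0.0138, -49.444]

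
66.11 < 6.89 False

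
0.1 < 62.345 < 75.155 True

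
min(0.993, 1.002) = 0.993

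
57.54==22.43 False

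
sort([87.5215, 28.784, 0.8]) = [0.8, 28.784, 87.5215]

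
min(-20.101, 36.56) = -20.101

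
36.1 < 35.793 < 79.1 False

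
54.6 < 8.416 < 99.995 False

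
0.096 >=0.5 False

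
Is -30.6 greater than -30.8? Yes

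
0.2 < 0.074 False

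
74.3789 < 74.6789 True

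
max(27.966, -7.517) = 27.966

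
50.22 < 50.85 True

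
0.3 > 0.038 True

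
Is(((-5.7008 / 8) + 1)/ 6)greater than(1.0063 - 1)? Yes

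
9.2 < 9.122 False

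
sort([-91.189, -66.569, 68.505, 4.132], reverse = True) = [68.505, 4.132, -66.569, -91.189]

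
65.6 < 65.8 True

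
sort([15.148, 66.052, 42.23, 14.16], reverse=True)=[66.052, 42.23, 15.148, 14.16]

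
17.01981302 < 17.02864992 True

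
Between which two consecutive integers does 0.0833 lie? 0 and 1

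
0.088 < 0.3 True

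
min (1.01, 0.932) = 0.932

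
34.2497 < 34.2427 False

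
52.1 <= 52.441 True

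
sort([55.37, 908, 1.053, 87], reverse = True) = [908, 87, 55.37, 1.053]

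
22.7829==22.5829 False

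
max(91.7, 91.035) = 91.7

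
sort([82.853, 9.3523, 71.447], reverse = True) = [82.853, 71.447, 9.3523]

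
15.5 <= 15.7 True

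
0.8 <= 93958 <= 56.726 False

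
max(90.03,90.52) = 90.52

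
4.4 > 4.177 True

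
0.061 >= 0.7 False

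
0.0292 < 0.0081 False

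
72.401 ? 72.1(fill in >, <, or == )>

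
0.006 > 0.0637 False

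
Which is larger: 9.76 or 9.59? 9.76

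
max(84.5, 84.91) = 84.91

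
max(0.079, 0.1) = 0.1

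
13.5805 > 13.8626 False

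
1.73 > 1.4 True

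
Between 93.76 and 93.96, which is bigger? 93.96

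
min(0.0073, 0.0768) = 0.0073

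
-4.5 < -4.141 True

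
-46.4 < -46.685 False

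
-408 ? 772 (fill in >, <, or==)<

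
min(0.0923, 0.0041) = 0.0041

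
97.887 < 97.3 False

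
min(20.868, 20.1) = 20.1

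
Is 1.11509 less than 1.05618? No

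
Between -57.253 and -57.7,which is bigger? -57.253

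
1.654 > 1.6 True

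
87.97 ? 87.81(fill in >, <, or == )>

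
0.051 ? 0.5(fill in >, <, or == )<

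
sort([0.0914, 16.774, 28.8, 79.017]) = [0.0914, 16.774, 28.8, 79.017]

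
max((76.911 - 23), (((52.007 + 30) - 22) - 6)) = 54.007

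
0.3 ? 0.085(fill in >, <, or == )>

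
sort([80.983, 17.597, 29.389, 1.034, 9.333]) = [1.034, 9.333, 17.597, 29.389, 80.983]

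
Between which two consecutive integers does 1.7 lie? 1 and 2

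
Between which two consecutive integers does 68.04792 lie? 68 and 69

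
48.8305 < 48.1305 False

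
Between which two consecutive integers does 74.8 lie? 74 and 75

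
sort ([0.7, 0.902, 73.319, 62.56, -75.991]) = [-75.991, 0.7, 0.902, 62.56, 73.319]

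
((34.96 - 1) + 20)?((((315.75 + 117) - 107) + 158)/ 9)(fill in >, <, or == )>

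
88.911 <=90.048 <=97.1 True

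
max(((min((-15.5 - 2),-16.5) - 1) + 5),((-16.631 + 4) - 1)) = -13.5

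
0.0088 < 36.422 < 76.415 True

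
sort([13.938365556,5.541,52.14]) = [5.541,13.938365556,52.14]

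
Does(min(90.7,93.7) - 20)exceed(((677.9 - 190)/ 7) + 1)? No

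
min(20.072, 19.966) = 19.966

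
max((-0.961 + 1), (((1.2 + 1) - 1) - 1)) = 0.2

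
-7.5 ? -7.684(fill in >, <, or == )>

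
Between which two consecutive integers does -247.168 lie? -248 and -247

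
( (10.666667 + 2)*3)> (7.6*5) True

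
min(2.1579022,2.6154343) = 2.1579022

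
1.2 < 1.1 False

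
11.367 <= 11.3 False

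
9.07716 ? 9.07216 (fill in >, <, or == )>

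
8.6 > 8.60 False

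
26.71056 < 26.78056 True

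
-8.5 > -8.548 True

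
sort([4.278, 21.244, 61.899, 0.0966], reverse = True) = [61.899, 21.244, 4.278, 0.0966]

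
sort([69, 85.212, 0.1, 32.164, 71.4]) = [0.1, 32.164, 69, 71.4, 85.212]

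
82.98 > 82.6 True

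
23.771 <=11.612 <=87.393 False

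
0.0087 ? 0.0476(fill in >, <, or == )<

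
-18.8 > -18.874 True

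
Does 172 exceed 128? Yes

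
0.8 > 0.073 True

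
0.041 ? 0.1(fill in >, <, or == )<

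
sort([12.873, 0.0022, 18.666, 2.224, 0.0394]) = [0.0022, 0.0394, 2.224, 12.873, 18.666]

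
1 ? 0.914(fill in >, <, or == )>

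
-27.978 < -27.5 True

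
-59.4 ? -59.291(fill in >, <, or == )<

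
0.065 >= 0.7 False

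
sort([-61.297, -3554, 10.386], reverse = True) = [10.386, -61.297, -3554]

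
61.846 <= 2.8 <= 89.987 False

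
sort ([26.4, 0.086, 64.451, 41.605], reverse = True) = [64.451, 41.605, 26.4, 0.086]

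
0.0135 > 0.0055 True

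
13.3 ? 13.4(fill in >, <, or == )<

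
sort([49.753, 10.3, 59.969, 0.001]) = [0.001, 10.3, 49.753, 59.969]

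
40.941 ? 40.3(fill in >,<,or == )>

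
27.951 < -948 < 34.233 False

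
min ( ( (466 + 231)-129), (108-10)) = 98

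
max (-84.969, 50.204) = 50.204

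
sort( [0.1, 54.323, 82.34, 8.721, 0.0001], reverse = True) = [82.34, 54.323, 8.721, 0.1, 0.0001]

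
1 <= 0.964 False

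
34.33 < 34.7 True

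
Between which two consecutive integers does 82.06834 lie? 82 and 83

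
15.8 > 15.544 True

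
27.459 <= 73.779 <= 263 True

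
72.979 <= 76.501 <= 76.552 True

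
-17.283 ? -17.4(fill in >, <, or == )>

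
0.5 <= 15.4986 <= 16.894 True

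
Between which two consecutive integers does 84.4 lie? 84 and 85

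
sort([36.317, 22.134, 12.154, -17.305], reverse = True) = [36.317, 22.134, 12.154, -17.305]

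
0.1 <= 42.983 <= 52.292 True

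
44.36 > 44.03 True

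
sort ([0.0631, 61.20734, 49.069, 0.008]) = [0.008, 0.0631, 49.069, 61.20734]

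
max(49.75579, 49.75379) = 49.75579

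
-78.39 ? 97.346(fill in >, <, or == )<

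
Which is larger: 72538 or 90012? 90012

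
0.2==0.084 False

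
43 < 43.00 False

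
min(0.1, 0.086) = 0.086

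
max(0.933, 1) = 1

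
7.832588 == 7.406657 False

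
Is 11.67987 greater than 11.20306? Yes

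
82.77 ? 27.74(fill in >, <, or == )>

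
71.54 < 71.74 True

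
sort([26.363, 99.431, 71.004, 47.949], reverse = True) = [99.431, 71.004, 47.949, 26.363]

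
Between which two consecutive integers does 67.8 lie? 67 and 68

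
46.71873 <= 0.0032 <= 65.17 False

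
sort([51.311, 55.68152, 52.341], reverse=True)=[55.68152, 52.341, 51.311]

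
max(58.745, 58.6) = 58.745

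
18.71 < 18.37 False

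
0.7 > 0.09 True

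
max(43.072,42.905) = 43.072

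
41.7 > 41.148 True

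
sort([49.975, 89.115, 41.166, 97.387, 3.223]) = [3.223, 41.166, 49.975, 89.115, 97.387]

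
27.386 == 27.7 False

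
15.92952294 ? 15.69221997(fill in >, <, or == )>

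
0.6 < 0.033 False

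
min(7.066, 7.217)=7.066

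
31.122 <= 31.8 True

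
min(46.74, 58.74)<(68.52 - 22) False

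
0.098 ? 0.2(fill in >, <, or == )<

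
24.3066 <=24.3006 False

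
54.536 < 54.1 False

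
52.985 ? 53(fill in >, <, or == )<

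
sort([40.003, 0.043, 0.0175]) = [0.0175, 0.043, 40.003]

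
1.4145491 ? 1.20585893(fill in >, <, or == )>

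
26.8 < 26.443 False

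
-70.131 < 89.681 True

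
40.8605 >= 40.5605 True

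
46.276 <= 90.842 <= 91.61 True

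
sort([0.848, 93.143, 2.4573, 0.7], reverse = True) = [93.143, 2.4573, 0.848, 0.7]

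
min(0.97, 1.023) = 0.97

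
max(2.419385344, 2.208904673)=2.419385344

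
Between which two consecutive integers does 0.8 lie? 0 and 1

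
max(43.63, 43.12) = 43.63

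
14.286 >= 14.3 False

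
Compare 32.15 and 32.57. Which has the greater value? 32.57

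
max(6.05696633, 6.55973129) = 6.55973129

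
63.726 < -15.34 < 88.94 False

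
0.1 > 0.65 False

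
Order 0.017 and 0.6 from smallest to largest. 0.017,0.6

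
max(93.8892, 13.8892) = 93.8892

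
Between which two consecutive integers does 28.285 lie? 28 and 29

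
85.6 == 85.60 True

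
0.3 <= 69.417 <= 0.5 False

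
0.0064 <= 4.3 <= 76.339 True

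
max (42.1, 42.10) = 42.10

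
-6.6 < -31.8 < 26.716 False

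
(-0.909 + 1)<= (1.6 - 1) True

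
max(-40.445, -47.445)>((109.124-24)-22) False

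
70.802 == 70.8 False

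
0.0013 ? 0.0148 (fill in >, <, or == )<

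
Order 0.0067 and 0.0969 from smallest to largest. 0.0067, 0.0969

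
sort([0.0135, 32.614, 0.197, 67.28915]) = [0.0135, 0.197, 32.614, 67.28915]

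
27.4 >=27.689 False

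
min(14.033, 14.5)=14.033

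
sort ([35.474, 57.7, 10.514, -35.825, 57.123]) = [-35.825, 10.514, 35.474, 57.123, 57.7]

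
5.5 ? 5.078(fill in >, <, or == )>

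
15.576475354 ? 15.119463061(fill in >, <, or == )>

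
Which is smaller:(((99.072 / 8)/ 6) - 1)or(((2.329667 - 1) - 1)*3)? (((2.329667 - 1) - 1)*3)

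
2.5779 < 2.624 True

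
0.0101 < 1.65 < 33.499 True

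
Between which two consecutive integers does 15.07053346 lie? 15 and 16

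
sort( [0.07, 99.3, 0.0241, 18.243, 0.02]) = [0.02, 0.0241, 0.07, 18.243, 99.3]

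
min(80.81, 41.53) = 41.53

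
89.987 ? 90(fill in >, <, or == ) <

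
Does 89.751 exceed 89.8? No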